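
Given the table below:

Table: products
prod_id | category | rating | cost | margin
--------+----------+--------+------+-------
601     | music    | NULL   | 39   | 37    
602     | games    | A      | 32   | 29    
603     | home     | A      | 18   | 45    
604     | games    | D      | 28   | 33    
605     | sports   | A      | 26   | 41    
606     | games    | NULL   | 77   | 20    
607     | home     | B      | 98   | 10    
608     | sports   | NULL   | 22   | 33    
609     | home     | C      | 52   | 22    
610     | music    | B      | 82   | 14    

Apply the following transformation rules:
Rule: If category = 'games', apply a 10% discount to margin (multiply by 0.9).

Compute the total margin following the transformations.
275.8

Step 1: Records with category = 'games' have total margin = 82
Step 2: Apply multiplier: 82 × 0.9 = 73.8
Step 3: Other records total: 202
Step 4: Final sum = 73.8 + 202 = 275.8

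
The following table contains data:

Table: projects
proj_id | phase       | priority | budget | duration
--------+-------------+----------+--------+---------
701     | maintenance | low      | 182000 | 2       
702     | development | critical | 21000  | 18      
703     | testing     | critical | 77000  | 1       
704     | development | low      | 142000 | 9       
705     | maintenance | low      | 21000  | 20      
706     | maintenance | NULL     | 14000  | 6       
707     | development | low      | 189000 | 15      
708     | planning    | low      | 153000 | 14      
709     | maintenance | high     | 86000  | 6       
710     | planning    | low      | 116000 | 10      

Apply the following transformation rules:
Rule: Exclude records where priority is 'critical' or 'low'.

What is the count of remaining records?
2

Step 1: Count records to exclude
  - 2 (critical) + 6 (low) = 8 records
Step 2: Total records: 10
Step 3: Remaining = 10 - 8 = 2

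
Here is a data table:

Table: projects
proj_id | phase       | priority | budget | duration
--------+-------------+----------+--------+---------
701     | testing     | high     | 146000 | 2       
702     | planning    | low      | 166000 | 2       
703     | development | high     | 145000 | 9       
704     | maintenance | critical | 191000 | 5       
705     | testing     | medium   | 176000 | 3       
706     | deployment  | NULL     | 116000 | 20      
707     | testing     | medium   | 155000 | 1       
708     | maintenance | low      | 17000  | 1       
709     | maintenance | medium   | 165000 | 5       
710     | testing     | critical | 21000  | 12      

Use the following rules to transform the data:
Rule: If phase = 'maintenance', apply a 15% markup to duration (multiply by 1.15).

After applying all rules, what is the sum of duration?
61.65

Step 1: Records with phase = 'maintenance' have total duration = 11
Step 2: Apply multiplier: 11 × 1.15 = 12.65
Step 3: Other records total: 49
Step 4: Final sum = 12.65 + 49 = 61.65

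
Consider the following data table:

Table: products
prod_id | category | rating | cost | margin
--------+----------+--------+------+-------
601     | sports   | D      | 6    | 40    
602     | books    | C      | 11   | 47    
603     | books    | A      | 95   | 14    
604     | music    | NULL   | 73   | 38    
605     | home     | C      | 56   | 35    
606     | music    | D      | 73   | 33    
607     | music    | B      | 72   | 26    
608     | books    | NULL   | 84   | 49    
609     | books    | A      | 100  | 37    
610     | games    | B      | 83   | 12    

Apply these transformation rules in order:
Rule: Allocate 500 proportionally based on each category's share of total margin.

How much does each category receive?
books: 222.05, games: 18.13, home: 52.87, music: 146.53, sports: 60.42

Step 1: Calculate total margin = 331
Step 2: Calculate each category's proportion:
  books: 147/331 = 44.41% → 222.05
  games: 12/331 = 3.63% → 18.13
  home: 35/331 = 10.57% → 52.87
  music: 97/331 = 29.31% → 146.53
  sports: 40/331 = 12.08% → 60.42
Step 3: Verify: sum of allocations ≈ 500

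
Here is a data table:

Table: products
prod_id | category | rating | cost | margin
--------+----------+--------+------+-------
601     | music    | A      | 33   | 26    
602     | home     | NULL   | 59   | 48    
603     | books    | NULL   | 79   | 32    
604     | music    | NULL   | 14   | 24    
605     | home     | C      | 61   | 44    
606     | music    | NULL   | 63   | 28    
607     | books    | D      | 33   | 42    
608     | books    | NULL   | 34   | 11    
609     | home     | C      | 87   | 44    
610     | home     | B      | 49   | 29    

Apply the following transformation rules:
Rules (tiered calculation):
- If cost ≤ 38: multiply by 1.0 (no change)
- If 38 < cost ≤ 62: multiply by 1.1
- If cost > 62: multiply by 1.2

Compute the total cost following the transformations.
574.7

Step 1: Tier 1 (cost ≤ 38): 4 records, sum = 114 × 1.0 = 114.0
Step 2: Tier 2 (38 < cost ≤ 62): 3 records, sum = 169 × 1.1 = 185.9
Step 3: Tier 3 (cost > 62): 3 records, sum = 229 × 1.2 = 274.8
Step 4: Final sum = 114.0 + 185.9 + 274.8 = 574.7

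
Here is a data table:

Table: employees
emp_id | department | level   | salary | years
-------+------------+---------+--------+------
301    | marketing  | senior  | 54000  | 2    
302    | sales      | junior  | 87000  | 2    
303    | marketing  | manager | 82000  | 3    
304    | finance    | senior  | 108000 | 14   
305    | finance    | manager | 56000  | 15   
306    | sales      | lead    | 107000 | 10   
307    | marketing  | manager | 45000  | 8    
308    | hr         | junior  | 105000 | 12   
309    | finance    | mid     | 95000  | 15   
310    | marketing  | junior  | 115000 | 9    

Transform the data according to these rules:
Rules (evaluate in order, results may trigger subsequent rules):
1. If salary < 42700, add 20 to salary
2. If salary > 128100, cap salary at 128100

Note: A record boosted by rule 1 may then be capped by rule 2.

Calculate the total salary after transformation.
854000

Step 1: Apply rule 1 to records with salary < 42700
  - 0 records get bonus of 20
  - Of these, 0 records then exceed 128100 and get capped
Step 2: Apply rule 2 to records with salary > 128100
  - 0 records (original) are capped
Step 3: Calculate final sum = 854000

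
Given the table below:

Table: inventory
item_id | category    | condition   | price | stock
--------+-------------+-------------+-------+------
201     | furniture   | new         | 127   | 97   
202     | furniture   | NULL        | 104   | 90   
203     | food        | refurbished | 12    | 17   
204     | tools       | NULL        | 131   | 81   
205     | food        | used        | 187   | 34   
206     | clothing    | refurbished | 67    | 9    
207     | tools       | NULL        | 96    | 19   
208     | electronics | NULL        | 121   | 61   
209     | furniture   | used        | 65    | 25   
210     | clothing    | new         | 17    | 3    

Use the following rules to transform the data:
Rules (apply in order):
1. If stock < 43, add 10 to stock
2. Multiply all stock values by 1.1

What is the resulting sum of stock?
545.6

Step 1: Apply Rule 1 - Add 10 to records with stock < 43
  - 6 records affected: 107 + (6 × 10) = 167
  - Unaffected records: 329
  - Sum after Rule 1: 496
Step 2: Apply Rule 2 - Multiply all by 1.1
  - 496 × 1.1 = 545.6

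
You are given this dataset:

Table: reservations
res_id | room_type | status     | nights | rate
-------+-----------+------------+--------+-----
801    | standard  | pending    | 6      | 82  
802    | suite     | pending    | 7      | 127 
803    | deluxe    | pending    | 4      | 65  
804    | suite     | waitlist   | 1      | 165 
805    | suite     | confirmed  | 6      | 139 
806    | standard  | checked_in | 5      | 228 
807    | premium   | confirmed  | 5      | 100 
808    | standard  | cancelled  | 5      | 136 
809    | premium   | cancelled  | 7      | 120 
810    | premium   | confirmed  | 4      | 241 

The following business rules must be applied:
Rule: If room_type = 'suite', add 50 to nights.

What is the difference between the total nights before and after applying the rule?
150

Step 1: Original sum of nights = 50
Step 2: 3 records have room_type = 'suite'
Step 3: Each affected record changes by 50
Step 4: Total change = 3 × 50 = 150
Step 5: New sum = 50 + 150 = 200
Step 6: Difference = |200 - 50| = 150
        (Sum increased by 150)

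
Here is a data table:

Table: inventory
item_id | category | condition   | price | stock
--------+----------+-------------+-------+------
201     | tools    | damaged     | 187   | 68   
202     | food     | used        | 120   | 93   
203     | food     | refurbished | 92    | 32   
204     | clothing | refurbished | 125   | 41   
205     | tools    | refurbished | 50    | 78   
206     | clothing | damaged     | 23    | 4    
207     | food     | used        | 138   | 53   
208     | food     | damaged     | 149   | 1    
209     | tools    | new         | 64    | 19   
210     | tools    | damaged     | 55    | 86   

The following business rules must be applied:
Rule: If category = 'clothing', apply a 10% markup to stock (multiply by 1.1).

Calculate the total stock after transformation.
479.5

Step 1: Records with category = 'clothing' have total stock = 45
Step 2: Apply multiplier: 45 × 1.1 = 49.5
Step 3: Other records total: 430
Step 4: Final sum = 49.5 + 430 = 479.5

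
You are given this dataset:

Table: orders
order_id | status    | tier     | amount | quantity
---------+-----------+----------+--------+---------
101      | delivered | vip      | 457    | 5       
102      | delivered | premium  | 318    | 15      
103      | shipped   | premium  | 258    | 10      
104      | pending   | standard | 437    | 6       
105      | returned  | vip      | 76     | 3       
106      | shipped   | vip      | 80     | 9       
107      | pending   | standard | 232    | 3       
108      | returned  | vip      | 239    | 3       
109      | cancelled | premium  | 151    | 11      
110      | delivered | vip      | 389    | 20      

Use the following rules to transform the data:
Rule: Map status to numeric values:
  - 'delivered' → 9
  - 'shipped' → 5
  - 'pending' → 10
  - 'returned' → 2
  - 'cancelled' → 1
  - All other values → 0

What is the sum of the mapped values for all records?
62

Step 1: Apply mapping to each record
Step 2: Count by status:
  'delivered': 3 records × 9 = 27
  'shipped': 2 records × 5 = 10
  'pending': 2 records × 10 = 20
  'returned': 2 records × 2 = 4
  'cancelled': 1 records × 1 = 1
Step 3: Sum all mapped values = 62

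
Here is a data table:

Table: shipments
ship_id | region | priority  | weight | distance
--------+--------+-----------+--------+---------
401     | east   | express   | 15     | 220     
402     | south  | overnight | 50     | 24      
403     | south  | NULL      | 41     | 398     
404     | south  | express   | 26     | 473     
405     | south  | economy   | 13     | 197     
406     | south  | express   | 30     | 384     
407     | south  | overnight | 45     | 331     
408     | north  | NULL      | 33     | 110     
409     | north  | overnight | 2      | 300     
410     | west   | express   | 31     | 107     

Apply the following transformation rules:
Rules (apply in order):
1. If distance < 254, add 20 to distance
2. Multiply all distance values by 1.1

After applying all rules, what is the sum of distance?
2908.4

Step 1: Apply Rule 1 - Add 20 to records with distance < 254
  - 5 records affected: 658 + (5 × 20) = 758
  - Unaffected records: 1886
  - Sum after Rule 1: 2644
Step 2: Apply Rule 2 - Multiply all by 1.1
  - 2644 × 1.1 = 2908.4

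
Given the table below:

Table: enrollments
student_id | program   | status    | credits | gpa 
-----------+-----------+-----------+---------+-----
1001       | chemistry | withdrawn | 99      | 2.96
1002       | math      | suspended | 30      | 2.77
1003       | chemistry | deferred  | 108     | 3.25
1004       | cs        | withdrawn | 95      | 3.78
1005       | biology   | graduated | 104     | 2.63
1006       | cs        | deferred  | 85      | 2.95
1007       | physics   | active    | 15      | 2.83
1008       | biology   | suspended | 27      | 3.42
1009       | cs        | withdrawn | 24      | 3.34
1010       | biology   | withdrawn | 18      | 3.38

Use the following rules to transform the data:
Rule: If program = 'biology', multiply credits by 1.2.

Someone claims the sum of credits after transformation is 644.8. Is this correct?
No, the correct result is 634.8.

Step 1: Calculate the correct sum after transformation
Step 2: Apply multiplier 1.2 to records where program = 'biology'
Step 3: Correct result = 634.8
Step 4: Claimed result = 644.8
Step 5: 634.8 ≠ 644.8
Conclusion: The claimed result is incorrect. The correct answer is 634.8.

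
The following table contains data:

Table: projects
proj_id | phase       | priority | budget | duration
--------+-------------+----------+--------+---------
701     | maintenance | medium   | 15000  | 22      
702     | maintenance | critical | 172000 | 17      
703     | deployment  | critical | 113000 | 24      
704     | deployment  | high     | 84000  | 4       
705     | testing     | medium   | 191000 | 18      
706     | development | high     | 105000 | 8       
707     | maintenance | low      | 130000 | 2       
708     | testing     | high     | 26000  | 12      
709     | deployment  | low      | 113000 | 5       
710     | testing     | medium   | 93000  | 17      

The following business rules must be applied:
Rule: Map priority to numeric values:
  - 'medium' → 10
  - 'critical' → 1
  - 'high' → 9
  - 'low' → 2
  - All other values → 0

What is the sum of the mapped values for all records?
63

Step 1: Apply mapping to each record
Step 2: Count by status:
  'medium': 3 records × 10 = 30
  'critical': 2 records × 1 = 2
  'high': 3 records × 9 = 27
  'low': 2 records × 2 = 4
Step 3: Sum all mapped values = 63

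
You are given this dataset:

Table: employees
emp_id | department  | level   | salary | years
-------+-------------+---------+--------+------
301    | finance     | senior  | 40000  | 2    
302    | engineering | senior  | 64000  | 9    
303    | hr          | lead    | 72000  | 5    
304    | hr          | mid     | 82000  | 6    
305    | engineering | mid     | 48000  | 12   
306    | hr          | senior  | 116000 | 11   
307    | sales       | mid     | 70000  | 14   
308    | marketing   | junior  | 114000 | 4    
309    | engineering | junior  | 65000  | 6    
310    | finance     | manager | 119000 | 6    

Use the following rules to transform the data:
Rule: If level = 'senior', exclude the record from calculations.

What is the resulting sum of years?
53

Step 1: Identify records where level = 'senior'
Step 2: The excluded records sum to 22
Step 3: Original total years = 75
Step 4: Remaining total = 75 - 22 = 53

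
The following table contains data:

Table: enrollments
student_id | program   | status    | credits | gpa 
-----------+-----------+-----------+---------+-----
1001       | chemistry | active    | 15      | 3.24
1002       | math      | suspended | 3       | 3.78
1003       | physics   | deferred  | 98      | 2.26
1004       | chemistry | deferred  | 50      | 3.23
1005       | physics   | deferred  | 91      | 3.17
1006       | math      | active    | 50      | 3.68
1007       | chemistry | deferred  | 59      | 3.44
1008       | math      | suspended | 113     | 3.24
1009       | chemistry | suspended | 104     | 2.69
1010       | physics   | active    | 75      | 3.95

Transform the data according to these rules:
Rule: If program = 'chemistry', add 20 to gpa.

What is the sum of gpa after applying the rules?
112.68

Step 1: Count records where program = 'chemistry': 4
Step 2: Total bonus added: 4 × 20 = 80
Step 3: Original sum of gpa: 32.68
Step 4: Final sum = 32.68 + 80 = 112.68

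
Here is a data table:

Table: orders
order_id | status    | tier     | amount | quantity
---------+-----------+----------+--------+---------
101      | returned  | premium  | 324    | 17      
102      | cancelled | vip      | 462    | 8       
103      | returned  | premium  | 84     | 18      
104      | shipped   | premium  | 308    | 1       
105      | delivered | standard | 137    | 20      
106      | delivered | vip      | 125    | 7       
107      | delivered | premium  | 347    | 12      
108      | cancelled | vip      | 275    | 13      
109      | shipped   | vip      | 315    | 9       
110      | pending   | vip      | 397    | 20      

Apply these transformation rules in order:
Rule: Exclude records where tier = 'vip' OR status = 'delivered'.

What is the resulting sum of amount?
716

Step 1: Find records where tier = 'vip' OR status = 'delivered'
Step 2: 7 records match, summing to 2058
Step 3: Original sum: 2774
Step 4: Remaining sum = 2774 - 2058 = 716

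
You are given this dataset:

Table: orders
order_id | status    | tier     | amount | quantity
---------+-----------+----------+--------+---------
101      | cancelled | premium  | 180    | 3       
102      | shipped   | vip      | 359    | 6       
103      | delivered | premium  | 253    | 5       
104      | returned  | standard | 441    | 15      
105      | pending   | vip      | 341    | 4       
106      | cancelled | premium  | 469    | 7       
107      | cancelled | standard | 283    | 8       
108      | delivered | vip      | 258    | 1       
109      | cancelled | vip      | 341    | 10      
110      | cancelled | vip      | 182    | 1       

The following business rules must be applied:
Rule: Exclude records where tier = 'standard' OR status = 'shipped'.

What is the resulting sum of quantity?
31

Step 1: Find records where tier = 'standard' OR status = 'shipped'
Step 2: 3 records match, summing to 29
Step 3: Original sum: 60
Step 4: Remaining sum = 60 - 29 = 31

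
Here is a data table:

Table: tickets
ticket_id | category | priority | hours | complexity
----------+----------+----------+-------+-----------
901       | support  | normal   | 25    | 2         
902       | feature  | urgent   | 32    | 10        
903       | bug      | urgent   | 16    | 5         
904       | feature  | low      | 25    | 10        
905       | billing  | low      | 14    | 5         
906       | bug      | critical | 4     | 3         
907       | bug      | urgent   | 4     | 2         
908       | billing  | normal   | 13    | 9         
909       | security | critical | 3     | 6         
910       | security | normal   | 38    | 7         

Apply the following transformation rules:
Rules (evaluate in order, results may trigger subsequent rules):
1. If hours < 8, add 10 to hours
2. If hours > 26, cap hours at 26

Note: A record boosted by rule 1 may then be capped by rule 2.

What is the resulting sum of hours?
186

Step 1: Apply rule 1 to records with hours < 8
  - 3 records get bonus of 10
  - Of these, 0 records then exceed 26 and get capped
Step 2: Apply rule 2 to records with hours > 26
  - 2 records (original) are capped
Step 3: Calculate final sum = 186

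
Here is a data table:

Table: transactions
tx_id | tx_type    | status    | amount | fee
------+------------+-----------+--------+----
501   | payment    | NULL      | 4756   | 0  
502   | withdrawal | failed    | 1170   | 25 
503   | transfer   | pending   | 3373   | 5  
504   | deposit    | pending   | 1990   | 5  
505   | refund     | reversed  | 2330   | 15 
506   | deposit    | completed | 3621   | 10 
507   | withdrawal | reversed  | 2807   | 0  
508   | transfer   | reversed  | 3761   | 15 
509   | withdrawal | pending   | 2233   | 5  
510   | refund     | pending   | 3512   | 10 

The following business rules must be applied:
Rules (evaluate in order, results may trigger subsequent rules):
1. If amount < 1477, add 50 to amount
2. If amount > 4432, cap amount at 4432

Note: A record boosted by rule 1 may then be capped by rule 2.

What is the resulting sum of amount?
29279

Step 1: Apply rule 1 to records with amount < 1477
  - 1 records get bonus of 50
  - Of these, 0 records then exceed 4432 and get capped
Step 2: Apply rule 2 to records with amount > 4432
  - 1 records (original) are capped
Step 3: Calculate final sum = 29279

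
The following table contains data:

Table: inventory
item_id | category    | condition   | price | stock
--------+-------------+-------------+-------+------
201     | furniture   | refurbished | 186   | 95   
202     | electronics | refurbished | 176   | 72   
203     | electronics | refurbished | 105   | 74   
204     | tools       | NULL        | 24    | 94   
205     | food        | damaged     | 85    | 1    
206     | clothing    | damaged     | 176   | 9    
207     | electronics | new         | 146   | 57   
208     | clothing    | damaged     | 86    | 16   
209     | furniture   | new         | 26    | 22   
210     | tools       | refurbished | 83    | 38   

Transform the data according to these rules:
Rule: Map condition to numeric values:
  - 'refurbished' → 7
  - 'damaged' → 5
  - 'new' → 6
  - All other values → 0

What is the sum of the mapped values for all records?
55

Step 1: Apply mapping to each record
Step 2: Count by status:
  'refurbished': 4 records × 7 = 28
  'damaged': 3 records × 5 = 15
  'new': 2 records × 6 = 12
Step 3: Sum all mapped values = 55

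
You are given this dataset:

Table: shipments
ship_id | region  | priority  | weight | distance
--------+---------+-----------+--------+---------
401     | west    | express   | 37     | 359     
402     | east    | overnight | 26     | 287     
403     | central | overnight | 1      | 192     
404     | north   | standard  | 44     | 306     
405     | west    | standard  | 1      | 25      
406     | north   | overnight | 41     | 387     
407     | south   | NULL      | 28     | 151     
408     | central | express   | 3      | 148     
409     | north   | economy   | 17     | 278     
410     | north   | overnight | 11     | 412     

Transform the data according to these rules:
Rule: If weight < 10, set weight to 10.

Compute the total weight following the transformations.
234

Step 1: 3 records have weight < 10
Step 2: These records originally summed to 5
Step 3: After setting to minimum: 3 × 10 = 30
Step 4: Unaffected records sum: 204
Step 5: Final sum = 30 + 204 = 234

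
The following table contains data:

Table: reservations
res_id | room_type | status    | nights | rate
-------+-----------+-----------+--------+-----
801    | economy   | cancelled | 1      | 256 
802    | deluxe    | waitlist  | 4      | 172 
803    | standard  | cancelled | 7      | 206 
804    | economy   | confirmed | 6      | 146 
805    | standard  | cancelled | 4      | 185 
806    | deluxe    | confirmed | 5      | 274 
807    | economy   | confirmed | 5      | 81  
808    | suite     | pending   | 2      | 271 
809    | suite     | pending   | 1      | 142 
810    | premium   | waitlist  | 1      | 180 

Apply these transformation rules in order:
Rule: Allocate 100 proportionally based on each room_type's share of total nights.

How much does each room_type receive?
deluxe: 25.0, economy: 33.33, premium: 2.78, standard: 30.56, suite: 8.33

Step 1: Calculate total nights = 36
Step 2: Calculate each room_type's proportion:
  deluxe: 9/36 = 25.00% → 25.0
  economy: 12/36 = 33.33% → 33.33
  premium: 1/36 = 2.78% → 2.78
  standard: 11/36 = 30.56% → 30.56
  suite: 3/36 = 8.33% → 8.33
Step 3: Verify: sum of allocations ≈ 100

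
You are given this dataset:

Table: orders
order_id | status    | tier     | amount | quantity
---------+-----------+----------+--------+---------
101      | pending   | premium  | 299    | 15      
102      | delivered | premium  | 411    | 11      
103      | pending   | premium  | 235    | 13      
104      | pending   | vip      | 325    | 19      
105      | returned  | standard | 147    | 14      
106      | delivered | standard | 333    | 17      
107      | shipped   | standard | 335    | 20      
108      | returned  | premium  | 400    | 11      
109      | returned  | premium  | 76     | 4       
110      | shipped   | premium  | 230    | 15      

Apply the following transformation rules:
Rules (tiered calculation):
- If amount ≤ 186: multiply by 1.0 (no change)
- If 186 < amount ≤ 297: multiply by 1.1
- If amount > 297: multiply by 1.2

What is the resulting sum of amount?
3258.1

Step 1: Tier 1 (amount ≤ 186): 2 records, sum = 223 × 1.0 = 223.0
Step 2: Tier 2 (186 < amount ≤ 297): 2 records, sum = 465 × 1.1 = 511.5
Step 3: Tier 3 (amount > 297): 6 records, sum = 2103 × 1.2 = 2523.6
Step 4: Final sum = 223.0 + 511.5 + 2523.6 = 3258.1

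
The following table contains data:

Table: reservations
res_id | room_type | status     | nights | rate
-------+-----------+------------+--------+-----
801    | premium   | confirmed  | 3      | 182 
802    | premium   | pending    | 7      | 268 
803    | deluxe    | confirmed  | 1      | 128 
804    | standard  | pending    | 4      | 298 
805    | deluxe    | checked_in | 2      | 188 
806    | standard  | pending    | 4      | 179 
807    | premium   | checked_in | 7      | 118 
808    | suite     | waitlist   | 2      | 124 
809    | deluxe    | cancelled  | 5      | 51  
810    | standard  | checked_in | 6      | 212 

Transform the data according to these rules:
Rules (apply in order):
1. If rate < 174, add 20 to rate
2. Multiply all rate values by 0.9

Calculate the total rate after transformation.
1645.2

Step 1: Apply Rule 1 - Add 20 to records with rate < 174
  - 4 records affected: 421 + (4 × 20) = 501
  - Unaffected records: 1327
  - Sum after Rule 1: 1828
Step 2: Apply Rule 2 - Multiply all by 0.9
  - 1828 × 0.9 = 1645.2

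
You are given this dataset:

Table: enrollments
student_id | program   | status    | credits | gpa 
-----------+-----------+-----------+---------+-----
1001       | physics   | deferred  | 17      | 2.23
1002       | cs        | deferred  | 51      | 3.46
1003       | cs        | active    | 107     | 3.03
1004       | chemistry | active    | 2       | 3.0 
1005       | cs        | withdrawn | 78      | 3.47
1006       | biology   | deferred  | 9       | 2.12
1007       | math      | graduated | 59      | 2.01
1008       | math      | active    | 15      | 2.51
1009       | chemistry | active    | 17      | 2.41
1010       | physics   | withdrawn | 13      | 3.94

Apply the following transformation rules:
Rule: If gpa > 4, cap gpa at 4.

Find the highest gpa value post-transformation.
3.94

Step 1: Original maximum gpa = 3.94
Step 2: Check cap of 4 against maximum
Step 3: No records exceed the cap (max 3.94 <= cap 4), so no capping applies
Step 4: Maximum after transformation = 3.94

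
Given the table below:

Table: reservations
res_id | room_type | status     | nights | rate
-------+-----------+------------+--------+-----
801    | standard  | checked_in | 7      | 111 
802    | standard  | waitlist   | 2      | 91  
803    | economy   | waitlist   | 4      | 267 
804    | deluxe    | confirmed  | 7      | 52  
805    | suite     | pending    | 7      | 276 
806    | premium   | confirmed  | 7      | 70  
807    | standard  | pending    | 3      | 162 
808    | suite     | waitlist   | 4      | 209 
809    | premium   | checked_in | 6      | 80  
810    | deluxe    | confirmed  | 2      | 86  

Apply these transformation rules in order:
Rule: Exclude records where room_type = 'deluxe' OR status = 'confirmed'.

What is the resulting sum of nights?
33

Step 1: Find records where room_type = 'deluxe' OR status = 'confirmed'
Step 2: 3 records match, summing to 16
Step 3: Original sum: 49
Step 4: Remaining sum = 49 - 16 = 33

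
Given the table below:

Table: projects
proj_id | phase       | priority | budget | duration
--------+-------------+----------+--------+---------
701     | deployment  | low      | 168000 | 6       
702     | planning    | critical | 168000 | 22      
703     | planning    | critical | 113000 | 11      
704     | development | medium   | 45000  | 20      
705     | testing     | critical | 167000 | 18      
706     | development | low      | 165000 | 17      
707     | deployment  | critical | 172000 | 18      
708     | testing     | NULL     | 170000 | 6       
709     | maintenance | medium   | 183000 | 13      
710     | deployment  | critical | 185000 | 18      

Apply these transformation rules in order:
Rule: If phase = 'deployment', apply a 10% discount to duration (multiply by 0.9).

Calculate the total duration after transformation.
144.8

Step 1: Records with phase = 'deployment' have total duration = 42
Step 2: Apply multiplier: 42 × 0.9 = 37.8
Step 3: Other records total: 107
Step 4: Final sum = 37.8 + 107 = 144.8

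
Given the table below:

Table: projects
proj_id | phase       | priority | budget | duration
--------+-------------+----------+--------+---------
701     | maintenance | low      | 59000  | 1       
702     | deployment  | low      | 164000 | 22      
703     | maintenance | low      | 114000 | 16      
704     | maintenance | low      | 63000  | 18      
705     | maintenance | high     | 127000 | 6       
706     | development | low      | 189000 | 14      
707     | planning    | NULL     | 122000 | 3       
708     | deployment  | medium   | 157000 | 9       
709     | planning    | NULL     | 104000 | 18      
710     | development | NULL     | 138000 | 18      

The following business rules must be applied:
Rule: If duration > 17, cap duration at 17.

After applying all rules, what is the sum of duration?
117

Step 1: 4 records have duration > 17
Step 2: These records originally summed to 76
Step 3: After capping: 4 × 17 = 68
Step 4: Unaffected records sum: 49
Step 5: Final sum = 68 + 49 = 117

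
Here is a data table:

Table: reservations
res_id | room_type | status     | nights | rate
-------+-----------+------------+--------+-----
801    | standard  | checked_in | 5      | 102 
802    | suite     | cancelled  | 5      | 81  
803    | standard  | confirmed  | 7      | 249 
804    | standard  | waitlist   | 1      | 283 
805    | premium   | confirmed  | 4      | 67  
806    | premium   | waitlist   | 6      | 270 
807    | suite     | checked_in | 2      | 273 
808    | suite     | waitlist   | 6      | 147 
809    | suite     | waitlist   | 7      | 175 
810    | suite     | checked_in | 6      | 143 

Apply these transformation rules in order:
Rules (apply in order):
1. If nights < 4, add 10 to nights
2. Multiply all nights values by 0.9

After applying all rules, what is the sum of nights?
62.1

Step 1: Apply Rule 1 - Add 10 to records with nights < 4
  - 2 records affected: 3 + (2 × 10) = 23
  - Unaffected records: 46
  - Sum after Rule 1: 69
Step 2: Apply Rule 2 - Multiply all by 0.9
  - 69 × 0.9 = 62.1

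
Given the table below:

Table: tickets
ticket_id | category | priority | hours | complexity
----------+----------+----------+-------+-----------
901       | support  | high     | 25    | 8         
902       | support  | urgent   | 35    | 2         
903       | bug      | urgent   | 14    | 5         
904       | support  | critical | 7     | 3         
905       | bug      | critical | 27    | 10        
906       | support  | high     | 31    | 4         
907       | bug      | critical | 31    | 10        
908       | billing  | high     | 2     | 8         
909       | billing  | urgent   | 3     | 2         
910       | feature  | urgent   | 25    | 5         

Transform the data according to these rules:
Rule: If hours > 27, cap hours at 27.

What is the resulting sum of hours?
184

Step 1: 3 records have hours > 27
Step 2: These records originally summed to 97
Step 3: After capping: 3 × 27 = 81
Step 4: Unaffected records sum: 103
Step 5: Final sum = 81 + 103 = 184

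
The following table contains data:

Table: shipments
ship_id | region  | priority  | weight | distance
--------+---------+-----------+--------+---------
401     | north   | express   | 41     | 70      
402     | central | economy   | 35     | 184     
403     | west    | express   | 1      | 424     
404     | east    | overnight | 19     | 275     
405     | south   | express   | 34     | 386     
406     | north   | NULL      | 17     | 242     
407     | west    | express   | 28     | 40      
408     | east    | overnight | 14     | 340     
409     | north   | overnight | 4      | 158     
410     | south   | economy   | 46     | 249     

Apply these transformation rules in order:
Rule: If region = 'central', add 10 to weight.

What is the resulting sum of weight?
249

Step 1: Count records where region = 'central': 1
Step 2: Total bonus added: 1 × 10 = 10
Step 3: Original sum of weight: 239
Step 4: Final sum = 239 + 10 = 249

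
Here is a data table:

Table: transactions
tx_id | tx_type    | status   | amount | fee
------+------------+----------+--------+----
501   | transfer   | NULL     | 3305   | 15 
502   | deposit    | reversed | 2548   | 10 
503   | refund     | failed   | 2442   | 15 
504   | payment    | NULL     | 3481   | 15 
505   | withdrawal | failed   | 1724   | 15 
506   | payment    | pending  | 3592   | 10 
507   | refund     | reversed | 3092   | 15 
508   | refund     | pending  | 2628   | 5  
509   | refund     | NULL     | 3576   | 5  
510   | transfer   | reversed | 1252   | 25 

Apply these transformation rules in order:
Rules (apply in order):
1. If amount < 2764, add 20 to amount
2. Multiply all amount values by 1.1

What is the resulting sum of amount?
30514.0

Step 1: Apply Rule 1 - Add 20 to records with amount < 2764
  - 5 records affected: 10594 + (5 × 20) = 10694
  - Unaffected records: 17046
  - Sum after Rule 1: 27740
Step 2: Apply Rule 2 - Multiply all by 1.1
  - 27740 × 1.1 = 30514.0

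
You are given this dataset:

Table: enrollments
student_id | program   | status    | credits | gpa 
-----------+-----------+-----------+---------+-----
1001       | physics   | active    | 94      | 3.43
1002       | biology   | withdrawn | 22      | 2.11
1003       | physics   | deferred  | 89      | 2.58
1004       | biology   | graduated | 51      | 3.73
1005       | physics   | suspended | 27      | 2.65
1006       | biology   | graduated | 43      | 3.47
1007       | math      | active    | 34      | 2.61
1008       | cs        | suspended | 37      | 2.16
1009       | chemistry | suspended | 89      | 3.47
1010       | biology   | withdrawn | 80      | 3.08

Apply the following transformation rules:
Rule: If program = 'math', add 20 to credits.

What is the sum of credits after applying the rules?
586

Step 1: Count records where program = 'math': 1
Step 2: Total bonus added: 1 × 20 = 20
Step 3: Original sum of credits: 566
Step 4: Final sum = 566 + 20 = 586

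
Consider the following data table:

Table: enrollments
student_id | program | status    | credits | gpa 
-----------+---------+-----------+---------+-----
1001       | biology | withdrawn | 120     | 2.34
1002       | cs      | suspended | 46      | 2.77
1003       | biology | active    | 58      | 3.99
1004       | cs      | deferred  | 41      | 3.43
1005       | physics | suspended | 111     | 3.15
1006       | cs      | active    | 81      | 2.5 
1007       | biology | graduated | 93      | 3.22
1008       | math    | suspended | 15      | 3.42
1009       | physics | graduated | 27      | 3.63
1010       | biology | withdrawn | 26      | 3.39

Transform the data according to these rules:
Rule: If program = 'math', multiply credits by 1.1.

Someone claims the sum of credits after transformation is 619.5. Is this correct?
Yes, the result is correct.

Step 1: Calculate the correct sum after transformation
Step 2: Apply multiplier 1.1 to records where program = 'math'
Step 3: Correct result = 619.5
Step 4: Claimed result = 619.5
Step 5: 619.5 = 619.5 ✓
Conclusion: The claimed result is correct.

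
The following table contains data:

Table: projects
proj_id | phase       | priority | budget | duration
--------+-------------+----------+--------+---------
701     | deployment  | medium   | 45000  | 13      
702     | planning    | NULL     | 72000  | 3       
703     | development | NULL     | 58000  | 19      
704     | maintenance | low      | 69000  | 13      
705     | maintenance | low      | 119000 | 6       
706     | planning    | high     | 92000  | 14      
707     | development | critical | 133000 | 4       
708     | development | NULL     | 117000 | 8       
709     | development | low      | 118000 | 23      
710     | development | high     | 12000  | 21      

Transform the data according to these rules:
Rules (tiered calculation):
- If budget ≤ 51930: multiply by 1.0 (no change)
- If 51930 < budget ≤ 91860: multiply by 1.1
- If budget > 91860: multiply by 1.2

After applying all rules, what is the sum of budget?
970700.0

Step 1: Tier 1 (budget ≤ 51930): 2 records, sum = 57000 × 1.0 = 57000.0
Step 2: Tier 2 (51930 < budget ≤ 91860): 3 records, sum = 199000 × 1.1 = 218900.0
Step 3: Tier 3 (budget > 91860): 5 records, sum = 579000 × 1.2 = 694800.0
Step 4: Final sum = 57000.0 + 218900.0 + 694800.0 = 970700.0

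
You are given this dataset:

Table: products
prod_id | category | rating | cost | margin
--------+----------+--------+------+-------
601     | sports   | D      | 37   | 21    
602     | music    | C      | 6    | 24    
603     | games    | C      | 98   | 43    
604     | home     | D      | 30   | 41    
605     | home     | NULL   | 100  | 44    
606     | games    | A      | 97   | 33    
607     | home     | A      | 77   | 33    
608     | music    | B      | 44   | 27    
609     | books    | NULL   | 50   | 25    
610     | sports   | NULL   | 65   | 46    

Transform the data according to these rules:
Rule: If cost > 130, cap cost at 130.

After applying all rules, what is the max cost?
100

Step 1: Original maximum cost = 100
Step 2: Check cap of 130 against maximum
Step 3: No records exceed the cap (max 100 <= cap 130), so no capping applies
Step 4: Maximum after transformation = 100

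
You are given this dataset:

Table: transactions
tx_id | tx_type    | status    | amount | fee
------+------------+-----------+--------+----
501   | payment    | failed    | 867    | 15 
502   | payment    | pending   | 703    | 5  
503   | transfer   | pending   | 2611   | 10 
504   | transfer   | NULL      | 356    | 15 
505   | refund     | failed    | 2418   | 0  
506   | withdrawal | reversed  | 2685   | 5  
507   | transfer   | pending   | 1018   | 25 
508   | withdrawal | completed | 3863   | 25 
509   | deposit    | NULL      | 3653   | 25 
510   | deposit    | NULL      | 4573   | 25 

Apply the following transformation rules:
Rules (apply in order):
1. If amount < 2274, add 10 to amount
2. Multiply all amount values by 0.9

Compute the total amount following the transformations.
20508.3

Step 1: Apply Rule 1 - Add 10 to records with amount < 2274
  - 4 records affected: 2944 + (4 × 10) = 2984
  - Unaffected records: 19803
  - Sum after Rule 1: 22787
Step 2: Apply Rule 2 - Multiply all by 0.9
  - 22787 × 0.9 = 20508.3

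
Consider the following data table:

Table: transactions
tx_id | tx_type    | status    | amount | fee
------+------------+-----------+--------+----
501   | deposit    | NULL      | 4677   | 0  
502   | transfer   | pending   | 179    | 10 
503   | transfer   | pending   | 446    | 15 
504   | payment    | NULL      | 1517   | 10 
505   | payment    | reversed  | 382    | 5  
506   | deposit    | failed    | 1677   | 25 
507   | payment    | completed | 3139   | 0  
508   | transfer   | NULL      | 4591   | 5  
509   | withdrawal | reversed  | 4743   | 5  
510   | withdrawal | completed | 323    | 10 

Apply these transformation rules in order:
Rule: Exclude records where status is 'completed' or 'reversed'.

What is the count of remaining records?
6

Step 1: Count records to exclude
  - 2 (completed) + 2 (reversed) = 4 records
Step 2: Total records: 10
Step 3: Remaining = 10 - 4 = 6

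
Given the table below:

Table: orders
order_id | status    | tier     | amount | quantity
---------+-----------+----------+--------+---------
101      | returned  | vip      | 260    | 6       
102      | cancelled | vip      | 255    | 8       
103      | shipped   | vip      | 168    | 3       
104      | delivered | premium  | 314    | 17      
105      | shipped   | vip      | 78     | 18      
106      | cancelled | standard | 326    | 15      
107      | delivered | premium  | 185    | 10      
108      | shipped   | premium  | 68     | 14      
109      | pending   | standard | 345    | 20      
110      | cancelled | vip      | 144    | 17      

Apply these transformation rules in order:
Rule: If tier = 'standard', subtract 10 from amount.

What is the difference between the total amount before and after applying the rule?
20

Step 1: Original sum of amount = 2143
Step 2: 2 records have tier = 'standard'
Step 3: Each affected record changes by -10
Step 4: Total change = 2 × -10 = -20
Step 5: New sum = 2143 + -20 = 2123
Step 6: Difference = |2123 - 2143| = 20
        (Sum decreased by 20)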